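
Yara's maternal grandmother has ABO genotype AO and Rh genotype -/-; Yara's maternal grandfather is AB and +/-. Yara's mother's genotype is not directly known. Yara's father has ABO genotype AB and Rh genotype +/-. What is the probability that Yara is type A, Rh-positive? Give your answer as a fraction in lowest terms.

Yara's mother's ABO genotype from AO × AB: 1/4 AA, 1/4 AB, 1/4 AO, 1/4 BO.
Crossing each possibility with the father AB and summing P(type A): 1/4·1/2 + 1/4·1/4 + 1/4·1/2 + 1/4·1/4 = 3/8.
Similarly for Rh via the mother's Rh distribution: P(Rh+) = 5/8.
Independent loci: 3/8 × 5/8 = 15/64.

15/64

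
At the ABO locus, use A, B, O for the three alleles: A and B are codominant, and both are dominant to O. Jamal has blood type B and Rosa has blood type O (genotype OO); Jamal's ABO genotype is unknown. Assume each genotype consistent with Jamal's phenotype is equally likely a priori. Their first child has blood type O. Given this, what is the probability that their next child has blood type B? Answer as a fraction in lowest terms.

1/2

Possible genotypes: Jamal ∈ {BB, BO}; Rosa ∈ {OO}.
Weight each parental genotype pair by prior × P(type-O child):
  BO × OO: posterior weight 1; P(next child type B) = 1/2.
Weighted sum = 1/2.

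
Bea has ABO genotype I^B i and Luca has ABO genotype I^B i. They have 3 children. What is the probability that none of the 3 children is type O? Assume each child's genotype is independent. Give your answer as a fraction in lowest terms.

ABO cross I^B i × I^B i → 1/4 O, 3/4 B.
So P(type O) = 1/4 per child.
P(not type O) = 3/4 for one child; (3/4)^3 = 27/64.

27/64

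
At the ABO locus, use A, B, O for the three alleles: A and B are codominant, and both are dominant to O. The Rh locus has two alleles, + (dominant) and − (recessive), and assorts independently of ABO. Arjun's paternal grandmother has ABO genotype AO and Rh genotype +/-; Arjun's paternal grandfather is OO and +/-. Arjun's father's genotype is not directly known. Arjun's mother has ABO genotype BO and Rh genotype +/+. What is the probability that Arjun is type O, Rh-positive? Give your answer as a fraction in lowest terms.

Arjun's father's ABO genotype from AO × OO: 1/2 AO, 1/2 OO.
Crossing each possibility with the mother BO and summing P(type O): 1/2·1/4 + 1/2·1/2 = 3/8.
Similarly for Rh via the father's Rh distribution: P(Rh+) = 1.
Independent loci: 3/8 × 1 = 3/8.

3/8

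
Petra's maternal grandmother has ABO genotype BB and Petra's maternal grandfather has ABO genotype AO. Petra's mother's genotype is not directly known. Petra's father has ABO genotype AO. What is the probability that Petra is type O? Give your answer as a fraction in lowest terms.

1/8

Petra's mother's ABO genotype from BB × AO: 1/2 AB, 1/2 BO.
Crossing each possibility with the father AO and summing P(type O): 1/2·0 + 1/2·1/4 = 1/8.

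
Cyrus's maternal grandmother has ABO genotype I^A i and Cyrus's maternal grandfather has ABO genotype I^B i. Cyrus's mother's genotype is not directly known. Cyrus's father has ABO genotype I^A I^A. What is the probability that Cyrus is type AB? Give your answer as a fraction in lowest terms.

1/4

Cyrus's mother's ABO genotype from I^A i × I^B i: 1/4 I^A I^B, 1/4 I^A i, 1/4 I^B i, 1/4 i i.
Crossing each possibility with the father I^A I^A and summing P(type AB): 1/4·1/2 + 1/4·0 + 1/4·1/2 + 1/4·0 = 1/4.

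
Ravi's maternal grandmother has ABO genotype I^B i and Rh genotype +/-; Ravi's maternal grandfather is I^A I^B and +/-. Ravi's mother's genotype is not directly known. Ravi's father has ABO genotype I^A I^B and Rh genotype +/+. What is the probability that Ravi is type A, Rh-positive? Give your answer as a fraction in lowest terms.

Ravi's mother's ABO genotype from I^B i × I^A I^B: 1/4 I^A I^B, 1/4 I^A i, 1/4 I^B I^B, 1/4 I^B i.
Crossing each possibility with the father I^A I^B and summing P(type A): 1/4·1/4 + 1/4·1/2 + 1/4·0 + 1/4·1/4 = 1/4.
Similarly for Rh via the mother's Rh distribution: P(Rh+) = 1.
Independent loci: 1/4 × 1 = 1/4.

1/4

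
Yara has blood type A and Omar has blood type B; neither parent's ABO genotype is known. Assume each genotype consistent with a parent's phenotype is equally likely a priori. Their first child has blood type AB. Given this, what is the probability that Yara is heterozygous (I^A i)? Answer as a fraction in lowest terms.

1/3

Possible genotypes: Yara ∈ {I^A I^A, I^A i}; Omar ∈ {I^B I^B, I^B i}.
Weight each parental genotype pair by prior × P(type-AB child):
  I^A I^A × I^B I^B: posterior weight 4/9.
  I^A I^A × I^B i: posterior weight 2/9.
  I^A i × I^B I^B: posterior weight 2/9.
  I^A i × I^B i: posterior weight 1/9.
Sum the posterior weight over pairs where Yara is I^A i: 1/3.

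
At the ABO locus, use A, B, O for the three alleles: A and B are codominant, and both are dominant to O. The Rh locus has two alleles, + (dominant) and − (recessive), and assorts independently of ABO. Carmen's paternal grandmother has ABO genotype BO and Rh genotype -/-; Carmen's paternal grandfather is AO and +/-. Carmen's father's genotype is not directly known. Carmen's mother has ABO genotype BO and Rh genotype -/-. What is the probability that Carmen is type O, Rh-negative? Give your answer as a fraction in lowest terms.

3/16

Carmen's father's ABO genotype from BO × AO: 1/4 AB, 1/4 AO, 1/4 BO, 1/4 OO.
Crossing each possibility with the mother BO and summing P(type O): 1/4·0 + 1/4·1/4 + 1/4·1/4 + 1/4·1/2 = 1/4.
Similarly for Rh via the father's Rh distribution: P(Rh-) = 3/4.
Independent loci: 1/4 × 3/4 = 3/16.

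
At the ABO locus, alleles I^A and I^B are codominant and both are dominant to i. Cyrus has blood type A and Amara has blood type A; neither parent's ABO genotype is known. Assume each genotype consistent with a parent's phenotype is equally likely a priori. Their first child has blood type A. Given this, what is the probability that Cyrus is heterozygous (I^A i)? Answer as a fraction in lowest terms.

7/15

Possible genotypes: Cyrus ∈ {I^A I^A, I^A i}; Amara ∈ {I^A I^A, I^A i}.
Weight each parental genotype pair by prior × P(type-A child):
  I^A I^A × I^A I^A: posterior weight 4/15.
  I^A I^A × I^A i: posterior weight 4/15.
  I^A i × I^A I^A: posterior weight 4/15.
  I^A i × I^A i: posterior weight 1/5.
Sum the posterior weight over pairs where Cyrus is I^A i: 7/15.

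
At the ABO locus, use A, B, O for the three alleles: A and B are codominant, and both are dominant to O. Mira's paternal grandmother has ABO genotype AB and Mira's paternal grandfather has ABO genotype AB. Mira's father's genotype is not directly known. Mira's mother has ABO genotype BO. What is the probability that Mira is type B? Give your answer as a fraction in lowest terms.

1/2

Mira's father's ABO genotype from AB × AB: 1/4 AA, 1/2 AB, 1/4 BB.
Crossing each possibility with the mother BO and summing P(type B): 1/4·0 + 1/2·1/2 + 1/4·1 = 1/2.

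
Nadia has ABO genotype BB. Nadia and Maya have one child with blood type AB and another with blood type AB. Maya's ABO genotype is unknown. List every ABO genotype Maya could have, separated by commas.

AA, AB, AO

For each candidate genotype of Maya, check whether crossing it with BB can produce every observed child phenotype.
  AA → possible child types {AB} ✓
  AB → possible child types {B, AB} ✓
  AO → possible child types {B, AB} ✓
  BB → possible child types {B} ✗
  BO → possible child types {B} ✗
  OO → possible child types {B} ✗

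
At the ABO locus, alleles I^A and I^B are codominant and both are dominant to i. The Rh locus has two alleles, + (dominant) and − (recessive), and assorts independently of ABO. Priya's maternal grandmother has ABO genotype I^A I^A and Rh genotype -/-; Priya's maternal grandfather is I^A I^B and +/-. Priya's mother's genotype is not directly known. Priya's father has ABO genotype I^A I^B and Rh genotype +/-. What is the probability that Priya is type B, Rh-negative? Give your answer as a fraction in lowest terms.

3/64

Priya's mother's ABO genotype from I^A I^A × I^A I^B: 1/2 I^A I^A, 1/2 I^A I^B.
Crossing each possibility with the father I^A I^B and summing P(type B): 1/2·0 + 1/2·1/4 = 1/8.
Similarly for Rh via the mother's Rh distribution: P(Rh-) = 3/8.
Independent loci: 1/8 × 3/8 = 3/64.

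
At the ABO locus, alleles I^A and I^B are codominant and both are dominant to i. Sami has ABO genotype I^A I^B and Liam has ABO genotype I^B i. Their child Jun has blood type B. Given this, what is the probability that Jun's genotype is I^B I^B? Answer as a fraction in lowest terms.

Cross I^A I^B × I^B i → 1/4 I^A I^B, 1/4 I^A i, 1/4 I^B I^B, 1/4 I^B i.
Type-B genotypes among offspring: I^B I^B (1/4), I^B i (1/4); total 1/2.
P(I^B I^B | type B) = (1/4) / (1/2) = 1/2.

1/2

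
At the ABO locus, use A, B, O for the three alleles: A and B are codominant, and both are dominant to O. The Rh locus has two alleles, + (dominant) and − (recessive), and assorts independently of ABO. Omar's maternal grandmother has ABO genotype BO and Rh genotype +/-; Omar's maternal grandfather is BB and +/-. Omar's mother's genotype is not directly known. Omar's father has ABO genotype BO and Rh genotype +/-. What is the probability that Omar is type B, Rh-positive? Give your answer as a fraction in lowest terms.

Omar's mother's ABO genotype from BO × BB: 1/2 BB, 1/2 BO.
Crossing each possibility with the father BO and summing P(type B): 1/2·1 + 1/2·3/4 = 7/8.
Similarly for Rh via the mother's Rh distribution: P(Rh+) = 3/4.
Independent loci: 7/8 × 3/4 = 21/32.

21/32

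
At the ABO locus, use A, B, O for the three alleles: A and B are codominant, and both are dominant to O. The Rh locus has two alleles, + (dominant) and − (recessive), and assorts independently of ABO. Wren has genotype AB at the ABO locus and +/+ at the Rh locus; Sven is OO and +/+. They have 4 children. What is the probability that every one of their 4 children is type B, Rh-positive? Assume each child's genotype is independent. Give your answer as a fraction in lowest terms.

1/16

ABO cross AB × OO → 1/2 A, 1/2 B.
Rh cross +/+ × +/+ → 1 Rh+; so P(type B, Rh-positive) = 1/2 × 1 = 1/2 per child.
All 4 independent: (1/2)^4 = 1/16.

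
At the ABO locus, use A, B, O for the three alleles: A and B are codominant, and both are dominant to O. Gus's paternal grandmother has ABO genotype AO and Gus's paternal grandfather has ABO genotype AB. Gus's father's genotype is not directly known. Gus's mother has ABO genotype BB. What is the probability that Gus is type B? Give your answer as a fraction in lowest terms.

Gus's father's ABO genotype from AO × AB: 1/4 AA, 1/4 AB, 1/4 AO, 1/4 BO.
Crossing each possibility with the mother BB and summing P(type B): 1/4·0 + 1/4·1/2 + 1/4·1/2 + 1/4·1 = 1/2.

1/2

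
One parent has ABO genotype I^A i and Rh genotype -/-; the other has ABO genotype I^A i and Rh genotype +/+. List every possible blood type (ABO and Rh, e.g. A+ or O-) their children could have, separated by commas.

O+, A+

Gametes from I^A i × I^A i give offspring ABO genotypes I^A I^A, I^A i, i i, i.e. phenotypes O, A.
Rh cross -/- × +/+ → phenotypes Rh+.
Combining independently: O+, A+.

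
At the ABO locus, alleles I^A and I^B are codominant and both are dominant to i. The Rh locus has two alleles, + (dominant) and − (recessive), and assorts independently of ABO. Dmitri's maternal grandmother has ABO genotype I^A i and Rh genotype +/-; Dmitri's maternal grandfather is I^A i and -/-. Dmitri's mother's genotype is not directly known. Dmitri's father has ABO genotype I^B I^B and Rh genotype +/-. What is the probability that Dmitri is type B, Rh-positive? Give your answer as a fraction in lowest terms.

Dmitri's mother's ABO genotype from I^A i × I^A i: 1/4 I^A I^A, 1/2 I^A i, 1/4 i i.
Crossing each possibility with the father I^B I^B and summing P(type B): 1/4·0 + 1/2·1/2 + 1/4·1 = 1/2.
Similarly for Rh via the mother's Rh distribution: P(Rh+) = 5/8.
Independent loci: 1/2 × 5/8 = 5/16.

5/16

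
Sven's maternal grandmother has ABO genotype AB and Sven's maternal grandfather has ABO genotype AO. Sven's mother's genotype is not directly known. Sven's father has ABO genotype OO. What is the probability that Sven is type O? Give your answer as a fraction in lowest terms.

1/4

Sven's mother's ABO genotype from AB × AO: 1/4 AA, 1/4 AB, 1/4 AO, 1/4 BO.
Crossing each possibility with the father OO and summing P(type O): 1/4·0 + 1/4·0 + 1/4·1/2 + 1/4·1/2 = 1/4.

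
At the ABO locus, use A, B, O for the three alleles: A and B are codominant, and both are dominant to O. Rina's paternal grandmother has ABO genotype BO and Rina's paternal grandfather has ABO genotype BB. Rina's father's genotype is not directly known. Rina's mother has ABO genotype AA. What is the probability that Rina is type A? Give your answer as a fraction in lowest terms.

1/4

Rina's father's ABO genotype from BO × BB: 1/2 BB, 1/2 BO.
Crossing each possibility with the mother AA and summing P(type A): 1/2·0 + 1/2·1/2 = 1/4.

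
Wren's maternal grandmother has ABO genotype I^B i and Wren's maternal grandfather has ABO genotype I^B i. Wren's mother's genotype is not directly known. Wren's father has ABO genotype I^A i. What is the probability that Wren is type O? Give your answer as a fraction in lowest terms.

1/4

Wren's mother's ABO genotype from I^B i × I^B i: 1/4 I^B I^B, 1/2 I^B i, 1/4 i i.
Crossing each possibility with the father I^A i and summing P(type O): 1/4·0 + 1/2·1/4 + 1/4·1/2 = 1/4.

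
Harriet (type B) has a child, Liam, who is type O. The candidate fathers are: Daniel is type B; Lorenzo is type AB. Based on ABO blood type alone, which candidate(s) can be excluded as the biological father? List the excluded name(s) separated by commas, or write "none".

A candidate is excluded only if no genotype consistent with his phenotype could produce a type O child with a type B mother.
Lorenzo (type AB): no genotype consistent with that phenotype can produce a type-O child with a type-B mother.

Lorenzo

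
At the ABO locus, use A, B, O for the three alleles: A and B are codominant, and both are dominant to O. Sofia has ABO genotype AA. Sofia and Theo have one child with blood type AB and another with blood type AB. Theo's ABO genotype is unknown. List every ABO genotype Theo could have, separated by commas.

AB, BB, BO

For each candidate genotype of Theo, check whether crossing it with AA can produce every observed child phenotype.
  AA → possible child types {A} ✗
  AB → possible child types {A, AB} ✓
  AO → possible child types {A} ✗
  BB → possible child types {AB} ✓
  BO → possible child types {A, AB} ✓
  OO → possible child types {A} ✗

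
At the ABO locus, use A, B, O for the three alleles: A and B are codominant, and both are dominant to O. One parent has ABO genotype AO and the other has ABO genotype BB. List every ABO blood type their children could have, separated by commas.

Gametes from AO × BB give offspring ABO genotypes AB, BO, i.e. phenotypes B, AB.

B, AB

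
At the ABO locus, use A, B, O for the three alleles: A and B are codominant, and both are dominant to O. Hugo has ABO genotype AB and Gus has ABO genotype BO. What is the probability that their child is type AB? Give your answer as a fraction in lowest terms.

ABO cross AB × BO → offspring phenotypes: 1/4 A, 1/2 B, 1/4 AB.
So P(type AB) = 1/4.

1/4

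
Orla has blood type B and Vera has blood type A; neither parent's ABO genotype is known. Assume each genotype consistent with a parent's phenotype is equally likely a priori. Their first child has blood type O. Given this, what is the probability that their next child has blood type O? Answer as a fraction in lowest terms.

1/4

Possible genotypes: Orla ∈ {BB, BO}; Vera ∈ {AA, AO}.
Weight each parental genotype pair by prior × P(type-O child):
  BO × AO: posterior weight 1; P(next child type O) = 1/4.
Weighted sum = 1/4.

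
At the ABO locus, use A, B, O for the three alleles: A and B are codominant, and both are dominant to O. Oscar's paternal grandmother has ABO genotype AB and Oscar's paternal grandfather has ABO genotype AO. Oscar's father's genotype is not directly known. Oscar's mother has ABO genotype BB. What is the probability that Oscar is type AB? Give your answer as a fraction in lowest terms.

1/2

Oscar's father's ABO genotype from AB × AO: 1/4 AA, 1/4 AB, 1/4 AO, 1/4 BO.
Crossing each possibility with the mother BB and summing P(type AB): 1/4·1 + 1/4·1/2 + 1/4·1/2 + 1/4·0 = 1/2.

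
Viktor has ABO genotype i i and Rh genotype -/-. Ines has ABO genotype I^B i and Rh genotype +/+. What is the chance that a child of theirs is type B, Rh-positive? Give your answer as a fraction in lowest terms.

ABO cross i i × I^B i → offspring phenotypes: 1/2 O, 1/2 B.
Rh cross -/- × +/+ → 1 Rh+.
Independent loci: P(type B, Rh-positive) = 1/2 × 1 = 1/2.

1/2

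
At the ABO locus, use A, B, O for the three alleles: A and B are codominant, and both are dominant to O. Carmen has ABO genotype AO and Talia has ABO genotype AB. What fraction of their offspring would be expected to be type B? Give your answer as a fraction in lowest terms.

ABO cross AO × AB → offspring phenotypes: 1/2 A, 1/4 B, 1/4 AB.
So P(type B) = 1/4.

1/4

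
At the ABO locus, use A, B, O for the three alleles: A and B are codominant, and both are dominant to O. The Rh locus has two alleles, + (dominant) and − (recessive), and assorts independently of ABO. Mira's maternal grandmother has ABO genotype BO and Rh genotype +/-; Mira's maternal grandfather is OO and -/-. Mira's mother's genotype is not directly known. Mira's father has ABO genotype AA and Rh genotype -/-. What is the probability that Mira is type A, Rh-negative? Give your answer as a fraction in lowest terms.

Mira's mother's ABO genotype from BO × OO: 1/2 BO, 1/2 OO.
Crossing each possibility with the father AA and summing P(type A): 1/2·1/2 + 1/2·1 = 3/4.
Similarly for Rh via the mother's Rh distribution: P(Rh-) = 3/4.
Independent loci: 3/4 × 3/4 = 9/16.

9/16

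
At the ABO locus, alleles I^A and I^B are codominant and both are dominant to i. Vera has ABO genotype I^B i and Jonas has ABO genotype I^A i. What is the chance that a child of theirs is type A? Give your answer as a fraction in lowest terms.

ABO cross I^B i × I^A i → offspring phenotypes: 1/4 O, 1/4 A, 1/4 B, 1/4 AB.
So P(type A) = 1/4.

1/4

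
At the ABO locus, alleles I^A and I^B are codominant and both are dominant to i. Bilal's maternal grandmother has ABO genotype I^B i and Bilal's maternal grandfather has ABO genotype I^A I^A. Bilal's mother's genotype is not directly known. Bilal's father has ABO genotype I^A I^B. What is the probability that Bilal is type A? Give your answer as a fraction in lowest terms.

Bilal's mother's ABO genotype from I^B i × I^A I^A: 1/2 I^A I^B, 1/2 I^A i.
Crossing each possibility with the father I^A I^B and summing P(type A): 1/2·1/4 + 1/2·1/2 = 3/8.

3/8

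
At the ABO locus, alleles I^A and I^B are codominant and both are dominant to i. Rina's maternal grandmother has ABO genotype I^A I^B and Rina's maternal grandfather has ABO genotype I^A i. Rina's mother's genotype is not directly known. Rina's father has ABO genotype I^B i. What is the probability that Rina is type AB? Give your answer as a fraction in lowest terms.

1/4

Rina's mother's ABO genotype from I^A I^B × I^A i: 1/4 I^A I^A, 1/4 I^A I^B, 1/4 I^A i, 1/4 I^B i.
Crossing each possibility with the father I^B i and summing P(type AB): 1/4·1/2 + 1/4·1/4 + 1/4·1/4 + 1/4·0 = 1/4.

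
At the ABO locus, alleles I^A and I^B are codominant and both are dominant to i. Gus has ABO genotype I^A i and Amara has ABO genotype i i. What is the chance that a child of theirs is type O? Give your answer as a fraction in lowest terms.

ABO cross I^A i × i i → offspring phenotypes: 1/2 O, 1/2 A.
So P(type O) = 1/2.

1/2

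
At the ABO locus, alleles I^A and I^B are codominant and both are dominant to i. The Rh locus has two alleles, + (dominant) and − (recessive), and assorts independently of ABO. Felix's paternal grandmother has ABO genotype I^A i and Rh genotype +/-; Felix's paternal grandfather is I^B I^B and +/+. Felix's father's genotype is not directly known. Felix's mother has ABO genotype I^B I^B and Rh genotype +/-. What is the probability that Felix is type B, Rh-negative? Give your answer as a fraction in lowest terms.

3/32

Felix's father's ABO genotype from I^A i × I^B I^B: 1/2 I^A I^B, 1/2 I^B i.
Crossing each possibility with the mother I^B I^B and summing P(type B): 1/2·1/2 + 1/2·1 = 3/4.
Similarly for Rh via the father's Rh distribution: P(Rh-) = 1/8.
Independent loci: 3/4 × 1/8 = 3/32.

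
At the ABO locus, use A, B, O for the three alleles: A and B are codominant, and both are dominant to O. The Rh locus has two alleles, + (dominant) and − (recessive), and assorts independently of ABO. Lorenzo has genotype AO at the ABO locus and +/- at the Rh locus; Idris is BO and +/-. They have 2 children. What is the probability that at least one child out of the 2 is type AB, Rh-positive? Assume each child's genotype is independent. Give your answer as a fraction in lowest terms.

ABO cross AO × BO → 1/4 O, 1/4 A, 1/4 B, 1/4 AB.
Rh cross +/- × +/- → 3/4 Rh+, 1/4 Rh-; so P(type AB, Rh-positive) = 1/4 × 3/4 = 3/16 per child.
P(none) = (13/16)^2 = 169/256; P(at least one) = 1 − 169/256 = 87/256.

87/256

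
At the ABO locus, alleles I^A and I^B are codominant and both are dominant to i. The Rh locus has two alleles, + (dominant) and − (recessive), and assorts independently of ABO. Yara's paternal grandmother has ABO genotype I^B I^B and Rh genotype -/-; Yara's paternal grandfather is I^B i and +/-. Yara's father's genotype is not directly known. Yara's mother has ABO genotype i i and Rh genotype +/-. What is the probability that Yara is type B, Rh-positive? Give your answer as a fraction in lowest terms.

15/32

Yara's father's ABO genotype from I^B I^B × I^B i: 1/2 I^B I^B, 1/2 I^B i.
Crossing each possibility with the mother i i and summing P(type B): 1/2·1 + 1/2·1/2 = 3/4.
Similarly for Rh via the father's Rh distribution: P(Rh+) = 5/8.
Independent loci: 3/4 × 5/8 = 15/32.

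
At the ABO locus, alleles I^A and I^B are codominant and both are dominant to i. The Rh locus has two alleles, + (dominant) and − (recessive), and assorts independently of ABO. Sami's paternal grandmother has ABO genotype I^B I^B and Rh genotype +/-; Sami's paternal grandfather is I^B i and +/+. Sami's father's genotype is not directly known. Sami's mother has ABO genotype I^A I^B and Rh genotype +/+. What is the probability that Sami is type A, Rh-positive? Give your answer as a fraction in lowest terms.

1/8

Sami's father's ABO genotype from I^B I^B × I^B i: 1/2 I^B I^B, 1/2 I^B i.
Crossing each possibility with the mother I^A I^B and summing P(type A): 1/2·0 + 1/2·1/4 = 1/8.
Similarly for Rh via the father's Rh distribution: P(Rh+) = 1.
Independent loci: 1/8 × 1 = 1/8.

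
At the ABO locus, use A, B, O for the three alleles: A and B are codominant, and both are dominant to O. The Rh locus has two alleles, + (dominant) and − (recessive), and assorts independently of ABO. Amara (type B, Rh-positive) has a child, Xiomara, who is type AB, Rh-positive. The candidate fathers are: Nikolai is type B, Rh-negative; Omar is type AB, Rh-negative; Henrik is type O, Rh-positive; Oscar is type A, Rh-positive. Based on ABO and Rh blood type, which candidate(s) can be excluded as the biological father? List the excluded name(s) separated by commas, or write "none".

A candidate is excluded only if no genotype consistent with his phenotype could produce a type AB, Rh-positive child with a type B, Rh-positive mother.
Nikolai (type B, Rh-): no genotype consistent with that phenotype can produce a type-AB Rh+ child with a type-B mother.
Henrik (type O, Rh+): no genotype consistent with that phenotype can produce a type-AB Rh+ child with a type-B mother.

Nikolai, Henrik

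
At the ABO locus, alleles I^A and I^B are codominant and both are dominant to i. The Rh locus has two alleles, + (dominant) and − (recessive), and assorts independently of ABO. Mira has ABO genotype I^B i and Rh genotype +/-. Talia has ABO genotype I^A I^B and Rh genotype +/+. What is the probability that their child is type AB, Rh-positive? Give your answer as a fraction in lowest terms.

1/4

ABO cross I^B i × I^A I^B → offspring phenotypes: 1/4 A, 1/2 B, 1/4 AB.
Rh cross +/- × +/+ → 1 Rh+.
Independent loci: P(type AB, Rh-positive) = 1/4 × 1 = 1/4.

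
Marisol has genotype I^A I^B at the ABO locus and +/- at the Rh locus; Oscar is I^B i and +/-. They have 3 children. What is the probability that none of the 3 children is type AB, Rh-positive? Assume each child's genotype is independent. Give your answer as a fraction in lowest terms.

ABO cross I^A I^B × I^B i → 1/4 A, 1/2 B, 1/4 AB.
Rh cross +/- × +/- → 3/4 Rh+, 1/4 Rh-; so P(type AB, Rh-positive) = 1/4 × 3/4 = 3/16 per child.
P(not type AB, Rh-positive) = 13/16 for one child; (13/16)^3 = 2197/4096.

2197/4096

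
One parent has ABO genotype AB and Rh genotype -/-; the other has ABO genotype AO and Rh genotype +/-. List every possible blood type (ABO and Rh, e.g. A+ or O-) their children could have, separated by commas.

Gametes from AB × AO give offspring ABO genotypes AA, AB, AO, BO, i.e. phenotypes A, B, AB.
Rh cross -/- × +/- → phenotypes Rh+, Rh-.
Combining independently: A+, A-, B+, B-, AB+, AB-.

A+, A-, B+, B-, AB+, AB-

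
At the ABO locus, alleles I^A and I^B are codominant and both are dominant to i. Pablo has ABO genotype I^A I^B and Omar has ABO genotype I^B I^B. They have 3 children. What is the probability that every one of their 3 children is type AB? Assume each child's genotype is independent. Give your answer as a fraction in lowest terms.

ABO cross I^A I^B × I^B I^B → 1/2 B, 1/2 AB.
So P(type AB) = 1/2 per child.
All 3 independent: (1/2)^3 = 1/8.

1/8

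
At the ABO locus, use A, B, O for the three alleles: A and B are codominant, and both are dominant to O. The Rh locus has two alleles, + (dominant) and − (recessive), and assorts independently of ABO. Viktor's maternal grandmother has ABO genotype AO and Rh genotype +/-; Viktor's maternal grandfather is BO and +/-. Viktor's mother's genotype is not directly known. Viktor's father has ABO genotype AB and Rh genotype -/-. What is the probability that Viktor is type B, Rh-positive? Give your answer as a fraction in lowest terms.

3/16

Viktor's mother's ABO genotype from AO × BO: 1/4 AB, 1/4 AO, 1/4 BO, 1/4 OO.
Crossing each possibility with the father AB and summing P(type B): 1/4·1/4 + 1/4·1/4 + 1/4·1/2 + 1/4·1/2 = 3/8.
Similarly for Rh via the mother's Rh distribution: P(Rh+) = 1/2.
Independent loci: 3/8 × 1/2 = 3/16.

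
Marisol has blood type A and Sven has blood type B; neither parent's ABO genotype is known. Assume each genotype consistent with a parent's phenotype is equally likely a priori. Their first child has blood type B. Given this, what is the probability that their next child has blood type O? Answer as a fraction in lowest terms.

Possible genotypes: Marisol ∈ {I^A I^A, I^A i}; Sven ∈ {I^B I^B, I^B i}.
Weight each parental genotype pair by prior × P(type-B child):
  I^A i × I^B I^B: posterior weight 2/3; P(next child type O) = 0.
  I^A i × I^B i: posterior weight 1/3; P(next child type O) = 1/4.
Weighted sum = 1/12.

1/12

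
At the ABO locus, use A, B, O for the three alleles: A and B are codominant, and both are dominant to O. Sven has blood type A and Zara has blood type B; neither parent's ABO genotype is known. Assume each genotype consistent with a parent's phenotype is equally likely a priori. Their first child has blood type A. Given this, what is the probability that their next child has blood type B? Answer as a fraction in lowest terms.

Possible genotypes: Sven ∈ {AA, AO}; Zara ∈ {BB, BO}.
Weight each parental genotype pair by prior × P(type-A child):
  AA × BO: posterior weight 2/3; P(next child type B) = 0.
  AO × BO: posterior weight 1/3; P(next child type B) = 1/4.
Weighted sum = 1/12.

1/12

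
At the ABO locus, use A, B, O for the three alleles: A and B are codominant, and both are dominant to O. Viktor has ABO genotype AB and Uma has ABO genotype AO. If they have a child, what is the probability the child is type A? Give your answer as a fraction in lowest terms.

ABO cross AB × AO → offspring phenotypes: 1/2 A, 1/4 B, 1/4 AB.
So P(type A) = 1/2.

1/2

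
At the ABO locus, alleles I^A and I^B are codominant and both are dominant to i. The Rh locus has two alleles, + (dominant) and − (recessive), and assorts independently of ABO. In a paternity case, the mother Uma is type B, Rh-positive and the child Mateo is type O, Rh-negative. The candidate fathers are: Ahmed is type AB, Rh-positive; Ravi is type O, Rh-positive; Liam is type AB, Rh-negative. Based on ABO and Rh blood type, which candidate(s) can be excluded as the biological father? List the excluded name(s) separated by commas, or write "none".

Ahmed, Liam

A candidate is excluded only if no genotype consistent with his phenotype could produce a type O, Rh-negative child with a type B, Rh-positive mother.
Ahmed (type AB, Rh+): no genotype consistent with that phenotype can produce a type-O Rh- child with a type-B mother.
Liam (type AB, Rh-): no genotype consistent with that phenotype can produce a type-O Rh- child with a type-B mother.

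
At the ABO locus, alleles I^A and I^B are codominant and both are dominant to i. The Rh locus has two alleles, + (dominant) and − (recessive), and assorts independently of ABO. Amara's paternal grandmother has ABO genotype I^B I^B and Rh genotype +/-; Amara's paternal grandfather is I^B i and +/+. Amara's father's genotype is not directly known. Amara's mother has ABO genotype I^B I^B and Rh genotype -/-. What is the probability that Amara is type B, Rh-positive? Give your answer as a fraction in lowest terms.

Amara's father's ABO genotype from I^B I^B × I^B i: 1/2 I^B I^B, 1/2 I^B i.
Crossing each possibility with the mother I^B I^B and summing P(type B): 1/2·1 + 1/2·1 = 1.
Similarly for Rh via the father's Rh distribution: P(Rh+) = 3/4.
Independent loci: 1 × 3/4 = 3/4.

3/4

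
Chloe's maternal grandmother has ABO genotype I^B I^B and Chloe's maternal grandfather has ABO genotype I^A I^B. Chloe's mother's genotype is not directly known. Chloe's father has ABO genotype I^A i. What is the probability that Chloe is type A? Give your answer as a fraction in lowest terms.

1/4

Chloe's mother's ABO genotype from I^B I^B × I^A I^B: 1/2 I^A I^B, 1/2 I^B I^B.
Crossing each possibility with the father I^A i and summing P(type A): 1/2·1/2 + 1/2·0 = 1/4.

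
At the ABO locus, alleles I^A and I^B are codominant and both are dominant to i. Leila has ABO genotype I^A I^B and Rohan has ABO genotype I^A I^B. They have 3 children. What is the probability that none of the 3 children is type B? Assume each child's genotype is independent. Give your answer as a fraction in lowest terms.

ABO cross I^A I^B × I^A I^B → 1/4 A, 1/4 B, 1/2 AB.
So P(type B) = 1/4 per child.
P(not type B) = 3/4 for one child; (3/4)^3 = 27/64.

27/64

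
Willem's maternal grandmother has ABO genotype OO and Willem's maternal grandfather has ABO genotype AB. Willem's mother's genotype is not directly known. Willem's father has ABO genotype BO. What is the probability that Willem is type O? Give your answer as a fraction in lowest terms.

Willem's mother's ABO genotype from OO × AB: 1/2 AO, 1/2 BO.
Crossing each possibility with the father BO and summing P(type O): 1/2·1/4 + 1/2·1/4 = 1/4.

1/4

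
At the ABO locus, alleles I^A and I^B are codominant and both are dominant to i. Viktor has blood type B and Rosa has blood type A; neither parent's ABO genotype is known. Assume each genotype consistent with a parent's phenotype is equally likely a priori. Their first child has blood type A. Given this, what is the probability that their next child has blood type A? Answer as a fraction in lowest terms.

5/12

Possible genotypes: Viktor ∈ {I^B I^B, I^B i}; Rosa ∈ {I^A I^A, I^A i}.
Weight each parental genotype pair by prior × P(type-A child):
  I^B i × I^A I^A: posterior weight 2/3; P(next child type A) = 1/2.
  I^B i × I^A i: posterior weight 1/3; P(next child type A) = 1/4.
Weighted sum = 5/12.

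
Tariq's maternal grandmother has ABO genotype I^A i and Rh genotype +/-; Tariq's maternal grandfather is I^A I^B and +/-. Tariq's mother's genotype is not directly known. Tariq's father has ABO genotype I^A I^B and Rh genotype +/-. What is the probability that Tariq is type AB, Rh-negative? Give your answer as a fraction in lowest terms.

3/32

Tariq's mother's ABO genotype from I^A i × I^A I^B: 1/4 I^A I^A, 1/4 I^A I^B, 1/4 I^A i, 1/4 I^B i.
Crossing each possibility with the father I^A I^B and summing P(type AB): 1/4·1/2 + 1/4·1/2 + 1/4·1/4 + 1/4·1/4 = 3/8.
Similarly for Rh via the mother's Rh distribution: P(Rh-) = 1/4.
Independent loci: 3/8 × 1/4 = 3/32.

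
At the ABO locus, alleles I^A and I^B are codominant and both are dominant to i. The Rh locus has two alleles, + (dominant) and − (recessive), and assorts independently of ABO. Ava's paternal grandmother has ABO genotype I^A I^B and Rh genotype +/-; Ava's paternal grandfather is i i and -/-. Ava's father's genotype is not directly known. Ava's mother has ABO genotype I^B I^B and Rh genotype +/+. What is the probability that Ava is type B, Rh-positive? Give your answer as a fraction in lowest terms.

Ava's father's ABO genotype from I^A I^B × i i: 1/2 I^A i, 1/2 I^B i.
Crossing each possibility with the mother I^B I^B and summing P(type B): 1/2·1/2 + 1/2·1 = 3/4.
Similarly for Rh via the father's Rh distribution: P(Rh+) = 1.
Independent loci: 3/4 × 1 = 3/4.

3/4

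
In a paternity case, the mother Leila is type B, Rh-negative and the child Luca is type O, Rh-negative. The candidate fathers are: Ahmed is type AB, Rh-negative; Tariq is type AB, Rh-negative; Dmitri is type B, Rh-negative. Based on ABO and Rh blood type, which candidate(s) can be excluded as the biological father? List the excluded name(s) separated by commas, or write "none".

Ahmed, Tariq

A candidate is excluded only if no genotype consistent with his phenotype could produce a type O, Rh-negative child with a type B, Rh-negative mother.
Ahmed (type AB, Rh-): no genotype consistent with that phenotype can produce a type-O Rh- child with a type-B mother.
Tariq (type AB, Rh-): no genotype consistent with that phenotype can produce a type-O Rh- child with a type-B mother.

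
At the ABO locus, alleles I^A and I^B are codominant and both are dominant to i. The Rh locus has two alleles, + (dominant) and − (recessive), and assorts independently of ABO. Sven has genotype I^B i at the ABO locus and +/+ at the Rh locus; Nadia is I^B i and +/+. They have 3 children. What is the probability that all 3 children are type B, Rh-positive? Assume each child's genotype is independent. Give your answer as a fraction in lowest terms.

ABO cross I^B i × I^B i → 1/4 O, 3/4 B.
Rh cross +/+ × +/+ → 1 Rh+; so P(type B, Rh-positive) = 3/4 × 1 = 3/4 per child.
All 3 independent: (3/4)^3 = 27/64.

27/64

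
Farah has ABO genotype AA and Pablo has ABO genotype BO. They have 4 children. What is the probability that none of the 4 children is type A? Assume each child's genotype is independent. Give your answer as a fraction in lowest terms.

ABO cross AA × BO → 1/2 A, 1/2 AB.
So P(type A) = 1/2 per child.
P(not type A) = 1/2 for one child; (1/2)^4 = 1/16.

1/16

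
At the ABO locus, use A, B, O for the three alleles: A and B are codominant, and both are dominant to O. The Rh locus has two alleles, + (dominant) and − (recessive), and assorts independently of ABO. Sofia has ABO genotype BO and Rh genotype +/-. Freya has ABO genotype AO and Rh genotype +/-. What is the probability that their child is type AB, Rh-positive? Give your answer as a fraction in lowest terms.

ABO cross BO × AO → offspring phenotypes: 1/4 O, 1/4 A, 1/4 B, 1/4 AB.
Rh cross +/- × +/- → 3/4 Rh+, 1/4 Rh-.
Independent loci: P(type AB, Rh-positive) = 1/4 × 3/4 = 3/16.

3/16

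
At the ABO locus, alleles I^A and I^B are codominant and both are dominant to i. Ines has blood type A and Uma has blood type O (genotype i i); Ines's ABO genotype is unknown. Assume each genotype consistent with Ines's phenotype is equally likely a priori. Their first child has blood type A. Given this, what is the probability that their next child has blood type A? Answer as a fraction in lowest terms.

Possible genotypes: Ines ∈ {I^A I^A, I^A i}; Uma ∈ {i i}.
Weight each parental genotype pair by prior × P(type-A child):
  I^A I^A × i i: posterior weight 2/3; P(next child type A) = 1.
  I^A i × i i: posterior weight 1/3; P(next child type A) = 1/2.
Weighted sum = 5/6.

5/6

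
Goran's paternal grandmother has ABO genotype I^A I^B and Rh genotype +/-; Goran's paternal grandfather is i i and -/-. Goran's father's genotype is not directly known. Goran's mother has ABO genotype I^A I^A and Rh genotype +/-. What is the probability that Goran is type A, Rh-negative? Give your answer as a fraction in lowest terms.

Goran's father's ABO genotype from I^A I^B × i i: 1/2 I^A i, 1/2 I^B i.
Crossing each possibility with the mother I^A I^A and summing P(type A): 1/2·1 + 1/2·1/2 = 3/4.
Similarly for Rh via the father's Rh distribution: P(Rh-) = 3/8.
Independent loci: 3/4 × 3/8 = 9/32.

9/32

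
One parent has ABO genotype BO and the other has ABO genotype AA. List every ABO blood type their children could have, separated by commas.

A, AB

Gametes from BO × AA give offspring ABO genotypes AB, AO, i.e. phenotypes A, AB.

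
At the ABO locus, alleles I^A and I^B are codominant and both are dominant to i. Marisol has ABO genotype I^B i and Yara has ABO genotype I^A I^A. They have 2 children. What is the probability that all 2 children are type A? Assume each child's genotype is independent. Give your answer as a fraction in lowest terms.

ABO cross I^B i × I^A I^A → 1/2 A, 1/2 AB.
So P(type A) = 1/2 per child.
All 2 independent: (1/2)^2 = 1/4.

1/4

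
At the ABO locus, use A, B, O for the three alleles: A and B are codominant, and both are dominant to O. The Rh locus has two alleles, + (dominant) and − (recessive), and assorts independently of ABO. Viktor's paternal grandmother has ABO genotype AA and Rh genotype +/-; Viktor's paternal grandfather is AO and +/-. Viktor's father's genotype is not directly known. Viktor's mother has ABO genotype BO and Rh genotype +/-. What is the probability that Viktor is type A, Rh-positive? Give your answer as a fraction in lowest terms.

Viktor's father's ABO genotype from AA × AO: 1/2 AA, 1/2 AO.
Crossing each possibility with the mother BO and summing P(type A): 1/2·1/2 + 1/2·1/4 = 3/8.
Similarly for Rh via the father's Rh distribution: P(Rh+) = 3/4.
Independent loci: 3/8 × 3/4 = 9/32.

9/32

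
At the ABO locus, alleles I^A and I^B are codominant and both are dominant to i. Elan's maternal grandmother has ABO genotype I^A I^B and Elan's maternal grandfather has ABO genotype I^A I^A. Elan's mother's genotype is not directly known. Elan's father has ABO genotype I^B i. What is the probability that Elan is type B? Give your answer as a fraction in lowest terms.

1/4

Elan's mother's ABO genotype from I^A I^B × I^A I^A: 1/2 I^A I^A, 1/2 I^A I^B.
Crossing each possibility with the father I^B i and summing P(type B): 1/2·0 + 1/2·1/2 = 1/4.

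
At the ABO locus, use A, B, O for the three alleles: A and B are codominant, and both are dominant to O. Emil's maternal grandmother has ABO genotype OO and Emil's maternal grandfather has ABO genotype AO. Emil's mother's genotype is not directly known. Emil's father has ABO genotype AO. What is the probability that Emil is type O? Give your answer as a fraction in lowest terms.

3/8

Emil's mother's ABO genotype from OO × AO: 1/2 AO, 1/2 OO.
Crossing each possibility with the father AO and summing P(type O): 1/2·1/4 + 1/2·1/2 = 3/8.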